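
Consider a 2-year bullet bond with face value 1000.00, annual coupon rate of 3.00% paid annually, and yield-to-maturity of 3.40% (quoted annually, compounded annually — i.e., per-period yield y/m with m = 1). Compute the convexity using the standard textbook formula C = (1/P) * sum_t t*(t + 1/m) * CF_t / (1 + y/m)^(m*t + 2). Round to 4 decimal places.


Coupon per period c = face * coupon_rate / m = 30.000000
Periods per year m = 1; per-period yield y/m = 0.034000
Number of cashflows N = 2
Cashflows (t years, CF_t, discount factor 1/(1+y/m)^(m*t), PV):
  t = 1.0000: CF_t = 30.000000, DF = 0.967118, PV = 29.013540
  t = 2.0000: CF_t = 1030.000000, DF = 0.935317, PV = 963.376720
Price P = sum_t PV_t = 992.390259
Convexity numerator sum_t t*(t + 1/m) * CF_t / (1+y/m)^(m*t + 2):
  t = 1.0000: term = 54.273726
  t = 2.0000: term = 5406.376916
Convexity = (1/P) * sum = 5460.650641 / 992.390259 = 5.502523

Answer: Convexity = 5.5025


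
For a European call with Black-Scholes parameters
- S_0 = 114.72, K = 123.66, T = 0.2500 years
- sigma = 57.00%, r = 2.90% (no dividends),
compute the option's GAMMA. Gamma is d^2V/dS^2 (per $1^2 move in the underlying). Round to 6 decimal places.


Answer: Gamma = 0.012147

Derivation:
d1 = -0.0953648676; d2 = -0.3803648676
phi(d1) = 0.3971323168; exp(-qT) = 1.0000000000; exp(-rT) = 0.9927762179
Gamma = exp(-qT) * phi(d1) / (S * sigma * sqrt(T)) = 1.0000000000 * 0.3971323168 / (114.7200 * 0.5700 * 0.5000000000) = 0.012147


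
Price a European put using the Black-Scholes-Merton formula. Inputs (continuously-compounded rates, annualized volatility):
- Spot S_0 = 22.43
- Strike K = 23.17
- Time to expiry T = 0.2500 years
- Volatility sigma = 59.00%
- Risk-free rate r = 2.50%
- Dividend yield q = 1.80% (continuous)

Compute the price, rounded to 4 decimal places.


d1 = (ln(S/K) + (r - q + 0.5*sigma^2) * T) / (sigma * sqrt(T)) = 0.04340173
d2 = d1 - sigma * sqrt(T) = -0.25159827
exp(-rT) = 0.99376949; exp(-qT) = 0.99551011
P = K * exp(-rT) * N(-d2) - S_0 * exp(-qT) * N(-d1)
N(-d1) = 0.48269065; N(-d2) = 0.59932420
P = 23.1700 * 0.99376949 * 0.59932420 - 22.4300 * 0.99551011 * 0.48269065 = 3.0217

Answer: Price = 3.0217


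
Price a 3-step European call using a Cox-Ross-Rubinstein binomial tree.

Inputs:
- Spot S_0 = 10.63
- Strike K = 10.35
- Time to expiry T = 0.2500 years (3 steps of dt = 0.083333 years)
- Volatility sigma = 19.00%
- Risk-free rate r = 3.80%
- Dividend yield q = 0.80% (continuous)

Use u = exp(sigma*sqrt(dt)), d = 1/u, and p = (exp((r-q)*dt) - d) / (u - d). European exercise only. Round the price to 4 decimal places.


Answer: Price = V(0,0) = 0.6176

Derivation:
dt = T/N = 0.083333
u = exp(sigma*sqrt(dt)) = 1.056380; d = 1/u = 0.946629
p = (exp((r-q)*dt) - d) / (u - d) = 0.509099
Discount per step: exp(-r*dt) = 0.996838
Stock lattice S(k, i) with i counting down-moves:
  k=0: S(0,0) = 10.6300
  k=1: S(1,0) = 11.2293; S(1,1) = 10.0627
  k=2: S(2,0) = 11.8624; S(2,1) = 10.6300; S(2,2) = 9.5256
  k=3: S(3,0) = 12.5312; S(3,1) = 11.2293; S(3,2) = 10.0627; S(3,3) = 9.0172
Terminal payoffs V(N, i) = max(S_T - K, 0):
  V(3,0) = 2.181244; V(3,1) = 0.879323; V(3,2) = 0.000000; V(3,3) = 0.000000
Backward induction: V(k, i) = exp(-r*dt) * [p * V(k+1, i) + (1-p) * V(k+1, i+1)].
  V(2,0) = exp(-r*dt) * [p*2.181244 + (1-p)*0.879323] = 1.537253
  V(2,1) = exp(-r*dt) * [p*0.879323 + (1-p)*0.000000] = 0.446247
  V(2,2) = exp(-r*dt) * [p*0.000000 + (1-p)*0.000000] = 0.000000
  V(1,0) = exp(-r*dt) * [p*1.537253 + (1-p)*0.446247] = 0.998510
  V(1,1) = exp(-r*dt) * [p*0.446247 + (1-p)*0.000000] = 0.226465
  V(0,0) = exp(-r*dt) * [p*0.998510 + (1-p)*0.226465] = 0.617553


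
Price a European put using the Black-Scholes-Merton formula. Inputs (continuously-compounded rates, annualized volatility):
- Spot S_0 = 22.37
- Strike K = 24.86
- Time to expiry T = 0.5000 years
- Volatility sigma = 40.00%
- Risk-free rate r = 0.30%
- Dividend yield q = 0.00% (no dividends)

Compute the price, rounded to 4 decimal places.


Answer: Price = 4.0562

Derivation:
d1 = (ln(S/K) + (r - q + 0.5*sigma^2) * T) / (sigma * sqrt(T)) = -0.22641315
d2 = d1 - sigma * sqrt(T) = -0.50925587
exp(-rT) = 0.99850112; exp(-qT) = 1.00000000
P = K * exp(-rT) * N(-d2) - S_0 * exp(-qT) * N(-d1)
N(-d1) = 0.58955995; N(-d2) = 0.69471356
P = 24.8600 * 0.99850112 * 0.69471356 - 22.3700 * 1.00000000 * 0.58955995 = 4.0562


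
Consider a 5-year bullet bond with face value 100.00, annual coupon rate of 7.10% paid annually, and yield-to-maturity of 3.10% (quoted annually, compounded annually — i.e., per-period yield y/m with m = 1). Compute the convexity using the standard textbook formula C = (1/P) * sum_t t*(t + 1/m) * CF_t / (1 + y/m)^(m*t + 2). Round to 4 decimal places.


Coupon per period c = face * coupon_rate / m = 7.100000
Periods per year m = 1; per-period yield y/m = 0.031000
Number of cashflows N = 5
Cashflows (t years, CF_t, discount factor 1/(1+y/m)^(m*t), PV):
  t = 1.0000: CF_t = 7.100000, DF = 0.969932, PV = 6.886518
  t = 2.0000: CF_t = 7.100000, DF = 0.940768, PV = 6.679455
  t = 3.0000: CF_t = 7.100000, DF = 0.912481, PV = 6.478618
  t = 4.0000: CF_t = 7.100000, DF = 0.885045, PV = 6.283819
  t = 5.0000: CF_t = 107.100000, DF = 0.858434, PV = 91.938231
Price P = sum_t PV_t = 118.266641
Convexity numerator sum_t t*(t + 1/m) * CF_t / (1+y/m)^(m*t + 2):
  t = 1.0000: term = 12.957235
  t = 2.0000: term = 37.702916
  t = 3.0000: term = 73.138537
  t = 4.0000: term = 118.232358
  t = 5.0000: term = 2594.777172
Convexity = (1/P) * sum = 2836.808219 / 118.266641 = 23.986546

Answer: Convexity = 23.9865


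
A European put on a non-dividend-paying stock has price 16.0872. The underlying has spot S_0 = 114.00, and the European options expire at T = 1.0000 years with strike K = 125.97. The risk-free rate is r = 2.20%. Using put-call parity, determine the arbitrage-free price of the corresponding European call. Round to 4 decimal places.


Answer: Call price = 6.8583

Derivation:
Put-call parity: C - P = S_0 * exp(-qT) - K * exp(-rT).
S_0 * exp(-qT) = 114.0000 * 1.00000000 = 114.00000000
K * exp(-rT) = 125.9700 * 0.97824024 = 123.22892241
C = P + S*exp(-qT) - K*exp(-rT)
C = 16.0872 + 114.00000000 - 123.22892241 = 6.8583


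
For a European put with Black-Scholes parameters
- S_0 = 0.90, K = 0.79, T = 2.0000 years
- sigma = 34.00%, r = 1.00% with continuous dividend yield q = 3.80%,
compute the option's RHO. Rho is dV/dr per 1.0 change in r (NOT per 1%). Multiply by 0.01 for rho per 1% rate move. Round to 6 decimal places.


Answer: Rho = -0.827281

Derivation:
d1 = 0.3950684988; d2 = -0.0857641124
phi(d1) = 0.3689928202; exp(-qT) = 0.9268162066; exp(-rT) = 0.9801986733
N(-d2) = 0.5341730323
Rho = -K*T*exp(-rT)*N(-d2) = -0.7900 * 2.0000 * 0.9801986733 * 0.5341730323 = -0.827281


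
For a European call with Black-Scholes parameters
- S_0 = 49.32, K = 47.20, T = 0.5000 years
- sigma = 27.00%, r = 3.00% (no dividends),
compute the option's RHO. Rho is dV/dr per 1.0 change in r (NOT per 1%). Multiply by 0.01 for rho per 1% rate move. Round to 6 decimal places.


d1 = 0.4041549245; d2 = 0.2132360936
phi(d1) = 0.3676554213; exp(-qT) = 1.0000000000; exp(-rT) = 0.9851119396
N(d2) = 0.5844285915
Rho = K*T*exp(-rT)*N(d2) = 47.2000 * 0.5000 * 0.9851119396 * 0.5844285915 = 13.587171

Answer: Rho = 13.587171


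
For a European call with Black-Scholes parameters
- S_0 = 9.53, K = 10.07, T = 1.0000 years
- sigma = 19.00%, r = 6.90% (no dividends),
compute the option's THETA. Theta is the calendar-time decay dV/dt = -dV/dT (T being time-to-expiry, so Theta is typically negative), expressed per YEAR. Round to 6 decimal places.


d1 = 0.1680737418; d2 = -0.0219262582
phi(d1) = 0.3933470710; exp(-qT) = 1.0000000000; exp(-rT) = 0.9333266801
Theta = -S*exp(-qT)*phi(d1)*sigma/(2*sqrt(T)) - r*K*exp(-rT)*N(d2) + q*S*exp(-qT)*N(d1)
N(d1) = 0.5667373667; N(d2) = 0.4912533894; sqrt(T) = 1.0000000000
Term 1 = -9.5300 * 1.0000000000 * 0.3933470710 * 0.1900 / (2 * 1.0000000000) = -0.3561167707
Term 2 = -0.0690 * 10.0700 * 0.9333266801 * 0.4912533894 = -0.3185794821
Term 3 = 0 (no dividend yield, q = 0)
Theta = -0.3561167707 + (-0.3185794821) + (0.0000000000) = -0.674696

Answer: Theta = -0.674696


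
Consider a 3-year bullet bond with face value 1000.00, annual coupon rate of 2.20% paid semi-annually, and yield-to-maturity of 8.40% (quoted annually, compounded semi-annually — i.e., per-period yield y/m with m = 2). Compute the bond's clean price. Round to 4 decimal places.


Coupon per period c = face * coupon_rate / m = 11.000000
Periods per year m = 2; per-period yield y/m = 0.042000
Number of cashflows N = 6
Cashflows (t years, CF_t, discount factor 1/(1+y/m)^(m*t), PV):
  t = 0.5000: CF_t = 11.000000, DF = 0.959693, PV = 10.556622
  t = 1.0000: CF_t = 11.000000, DF = 0.921010, PV = 10.131115
  t = 1.5000: CF_t = 11.000000, DF = 0.883887, PV = 9.722759
  t = 2.0000: CF_t = 11.000000, DF = 0.848260, PV = 9.330863
  t = 2.5000: CF_t = 11.000000, DF = 0.814069, PV = 8.954763
  t = 3.0000: CF_t = 1011.000000, DF = 0.781257, PV = 789.850399
Price P = sum_t PV_t = 838.546521

Answer: Price = 838.5465


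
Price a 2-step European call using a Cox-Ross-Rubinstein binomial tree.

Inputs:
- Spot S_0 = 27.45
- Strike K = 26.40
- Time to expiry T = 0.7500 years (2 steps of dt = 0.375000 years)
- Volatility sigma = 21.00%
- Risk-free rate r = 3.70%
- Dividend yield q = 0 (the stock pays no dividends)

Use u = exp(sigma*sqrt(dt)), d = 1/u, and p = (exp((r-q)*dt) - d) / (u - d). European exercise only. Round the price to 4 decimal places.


Answer: Price = V(0,0) = 2.9223

Derivation:
dt = T/N = 0.375000
u = exp(sigma*sqrt(dt)) = 1.137233; d = 1/u = 0.879327
p = (exp((r-q)*dt) - d) / (u - d) = 0.522068
Discount per step: exp(-r*dt) = 0.986221
Stock lattice S(k, i) with i counting down-moves:
  k=0: S(0,0) = 27.4500
  k=1: S(1,0) = 31.2170; S(1,1) = 24.1375
  k=2: S(2,0) = 35.5011; S(2,1) = 27.4500; S(2,2) = 21.2248
Terminal payoffs V(N, i) = max(S_T - K, 0):
  V(2,0) = 9.101061; V(2,1) = 1.050000; V(2,2) = 0.000000
Backward induction: V(k, i) = exp(-r*dt) * [p * V(k+1, i) + (1-p) * V(k+1, i+1)].
  V(1,0) = exp(-r*dt) * [p*9.101061 + (1-p)*1.050000] = 5.180819
  V(1,1) = exp(-r*dt) * [p*1.050000 + (1-p)*0.000000] = 0.540618
  V(0,0) = exp(-r*dt) * [p*5.180819 + (1-p)*0.540618] = 2.922291


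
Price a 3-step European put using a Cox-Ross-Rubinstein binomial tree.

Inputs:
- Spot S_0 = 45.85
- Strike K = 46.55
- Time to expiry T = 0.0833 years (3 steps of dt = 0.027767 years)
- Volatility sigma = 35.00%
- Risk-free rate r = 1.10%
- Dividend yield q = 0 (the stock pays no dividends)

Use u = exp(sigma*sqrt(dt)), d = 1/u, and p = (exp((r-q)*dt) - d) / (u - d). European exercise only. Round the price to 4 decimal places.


Answer: Price = V(0,0) = 2.3448

Derivation:
dt = T/N = 0.027767
u = exp(sigma*sqrt(dt)) = 1.060056; d = 1/u = 0.943346
p = (exp((r-q)*dt) - d) / (u - d) = 0.488041
Discount per step: exp(-r*dt) = 0.999695
Stock lattice S(k, i) with i counting down-moves:
  k=0: S(0,0) = 45.8500
  k=1: S(1,0) = 48.6036; S(1,1) = 43.2524
  k=2: S(2,0) = 51.5225; S(2,1) = 45.8500; S(2,2) = 40.8020
  k=3: S(3,0) = 54.6167; S(3,1) = 48.6036; S(3,2) = 43.2524; S(3,3) = 38.4905
Terminal payoffs V(N, i) = max(K - S_T, 0):
  V(3,0) = 0.000000; V(3,1) = 0.000000; V(3,2) = 3.297565; V(3,3) = 8.059548
Backward induction: V(k, i) = exp(-r*dt) * [p * V(k+1, i) + (1-p) * V(k+1, i+1)].
  V(2,0) = exp(-r*dt) * [p*0.000000 + (1-p)*0.000000] = 0.000000
  V(2,1) = exp(-r*dt) * [p*0.000000 + (1-p)*3.297565] = 1.687702
  V(2,2) = exp(-r*dt) * [p*3.297565 + (1-p)*8.059548] = 5.733753
  V(1,0) = exp(-r*dt) * [p*0.000000 + (1-p)*1.687702] = 0.863770
  V(1,1) = exp(-r*dt) * [p*1.687702 + (1-p)*5.733753] = 3.757966
  V(0,0) = exp(-r*dt) * [p*0.863770 + (1-p)*3.757966] = 2.344763


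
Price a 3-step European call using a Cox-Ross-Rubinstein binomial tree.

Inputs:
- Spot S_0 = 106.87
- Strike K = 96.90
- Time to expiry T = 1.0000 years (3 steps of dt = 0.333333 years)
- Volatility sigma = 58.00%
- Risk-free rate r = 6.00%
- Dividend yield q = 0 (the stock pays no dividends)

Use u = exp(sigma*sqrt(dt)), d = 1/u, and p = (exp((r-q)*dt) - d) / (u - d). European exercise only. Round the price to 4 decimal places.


dt = T/N = 0.333333
u = exp(sigma*sqrt(dt)) = 1.397749; d = 1/u = 0.715436
p = (exp((r-q)*dt) - d) / (u - d) = 0.446665
Discount per step: exp(-r*dt) = 0.980199
Stock lattice S(k, i) with i counting down-moves:
  k=0: S(0,0) = 106.8700
  k=1: S(1,0) = 149.3774; S(1,1) = 76.4586
  k=2: S(2,0) = 208.7922; S(2,1) = 106.8700; S(2,2) = 54.7013
  k=3: S(3,0) = 291.8391; S(3,1) = 149.3774; S(3,2) = 76.4586; S(3,3) = 39.1353
Terminal payoffs V(N, i) = max(S_T - K, 0):
  V(3,0) = 194.939096; V(3,1) = 52.477446; V(3,2) = 0.000000; V(3,3) = 0.000000
Backward induction: V(k, i) = exp(-r*dt) * [p * V(k+1, i) + (1-p) * V(k+1, i+1)].
  V(2,0) = exp(-r*dt) * [p*194.939096 + (1-p)*52.477446] = 113.810939
  V(2,1) = exp(-r*dt) * [p*52.477446 + (1-p)*0.000000] = 22.975696
  V(2,2) = exp(-r*dt) * [p*0.000000 + (1-p)*0.000000] = 0.000000
  V(1,0) = exp(-r*dt) * [p*113.810939 + (1-p)*22.975696] = 62.290269
  V(1,1) = exp(-r*dt) * [p*22.975696 + (1-p)*0.000000] = 10.059228
  V(0,0) = exp(-r*dt) * [p*62.290269 + (1-p)*10.059228] = 32.727857

Answer: Price = V(0,0) = 32.7279


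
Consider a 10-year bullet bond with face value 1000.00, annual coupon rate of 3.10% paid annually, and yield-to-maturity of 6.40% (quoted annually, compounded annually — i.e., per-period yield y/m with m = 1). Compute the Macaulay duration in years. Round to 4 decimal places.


Coupon per period c = face * coupon_rate / m = 31.000000
Periods per year m = 1; per-period yield y/m = 0.064000
Number of cashflows N = 10
Cashflows (t years, CF_t, discount factor 1/(1+y/m)^(m*t), PV):
  t = 1.0000: CF_t = 31.000000, DF = 0.939850, PV = 29.135338
  t = 2.0000: CF_t = 31.000000, DF = 0.883317, PV = 27.382837
  t = 3.0000: CF_t = 31.000000, DF = 0.830185, PV = 25.735749
  t = 4.0000: CF_t = 31.000000, DF = 0.780249, PV = 24.187734
  t = 5.0000: CF_t = 31.000000, DF = 0.733317, PV = 22.732833
  t = 6.0000: CF_t = 31.000000, DF = 0.689208, PV = 21.365444
  t = 7.0000: CF_t = 31.000000, DF = 0.647752, PV = 20.080305
  t = 8.0000: CF_t = 31.000000, DF = 0.608789, PV = 18.872467
  t = 9.0000: CF_t = 31.000000, DF = 0.572170, PV = 17.737281
  t = 10.0000: CF_t = 1031.000000, DF = 0.537754, PV = 554.424465
Price P = sum_t PV_t = 761.654452
Macaulay numerator sum_t t * PV_t:
  t * PV_t at t = 1.0000: 29.135338
  t * PV_t at t = 2.0000: 54.765674
  t * PV_t at t = 3.0000: 77.207247
  t * PV_t at t = 4.0000: 96.750936
  t * PV_t at t = 5.0000: 113.664163
  t * PV_t at t = 6.0000: 128.192665
  t * PV_t at t = 7.0000: 140.562133
  t * PV_t at t = 8.0000: 150.979734
  t * PV_t at t = 9.0000: 159.635527
  t * PV_t at t = 10.0000: 5544.244645
Macaulay duration D = (sum_t t * PV_t) / P = 6495.138062 / 761.654452 = 8.527670

Answer: Macaulay duration = 8.5277 years


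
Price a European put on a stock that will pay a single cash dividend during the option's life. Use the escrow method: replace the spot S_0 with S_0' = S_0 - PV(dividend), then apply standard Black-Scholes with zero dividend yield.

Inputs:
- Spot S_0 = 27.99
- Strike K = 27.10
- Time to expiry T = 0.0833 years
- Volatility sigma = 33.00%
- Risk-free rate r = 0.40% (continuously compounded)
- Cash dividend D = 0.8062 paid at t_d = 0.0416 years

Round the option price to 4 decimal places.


Answer: Price = 0.9849

Derivation:
PV(D) = D * exp(-r * t_d) = 0.8062 * 0.99983361 = 0.80606586
S_0' = S_0 - PV(D) = 27.9900 - 0.80606586 = 27.18393414
d1 = (ln(S_0'/K) + (r + sigma^2/2)*T) / (sigma*sqrt(T)) = 0.08358869
d2 = d1 - sigma*sqrt(T) = -0.01165505
exp(-rT) = 0.99966686
N(-d1) = 0.46669173; N(-d2) = 0.50464959
P = K * exp(-rT) * N(-d2) - S_0' * N(-d1) = 27.1000 * 0.99966686 * 0.50464959 - 27.18393414 * 0.46669173 = 0.9849


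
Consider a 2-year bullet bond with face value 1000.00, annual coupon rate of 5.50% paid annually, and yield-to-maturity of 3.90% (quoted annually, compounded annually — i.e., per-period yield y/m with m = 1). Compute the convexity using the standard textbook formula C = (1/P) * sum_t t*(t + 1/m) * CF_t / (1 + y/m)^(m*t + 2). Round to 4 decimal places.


Coupon per period c = face * coupon_rate / m = 55.000000
Periods per year m = 1; per-period yield y/m = 0.039000
Number of cashflows N = 2
Cashflows (t years, CF_t, discount factor 1/(1+y/m)^(m*t), PV):
  t = 1.0000: CF_t = 55.000000, DF = 0.962464, PV = 52.935515
  t = 2.0000: CF_t = 1055.000000, DF = 0.926337, PV = 977.285296
Price P = sum_t PV_t = 1030.220811
Convexity numerator sum_t t*(t + 1/m) * CF_t / (1+y/m)^(m*t + 2):
  t = 1.0000: term = 98.072228
  t = 2.0000: term = 5431.771847
Convexity = (1/P) * sum = 5529.844075 / 1030.220811 = 5.367630

Answer: Convexity = 5.3676


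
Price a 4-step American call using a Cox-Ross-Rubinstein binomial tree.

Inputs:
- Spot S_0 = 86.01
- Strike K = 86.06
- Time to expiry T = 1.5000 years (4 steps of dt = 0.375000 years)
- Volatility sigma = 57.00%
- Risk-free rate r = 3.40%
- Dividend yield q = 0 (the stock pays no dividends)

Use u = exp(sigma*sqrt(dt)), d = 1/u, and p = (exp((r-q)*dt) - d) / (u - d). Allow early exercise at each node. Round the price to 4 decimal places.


Answer: Price = V(0,0) = 23.7038

Derivation:
dt = T/N = 0.375000
u = exp(sigma*sqrt(dt)) = 1.417723; d = 1/u = 0.705356
p = (exp((r-q)*dt) - d) / (u - d) = 0.431625
Discount per step: exp(-r*dt) = 0.987331
Stock lattice S(k, i) with i counting down-moves:
  k=0: S(0,0) = 86.0100
  k=1: S(1,0) = 121.9384; S(1,1) = 60.6677
  k=2: S(2,0) = 172.8749; S(2,1) = 86.0100; S(2,2) = 42.7923
  k=3: S(3,0) = 245.0888; S(3,1) = 121.9384; S(3,2) = 60.6677; S(3,3) = 30.1838
  k=4: S(4,0) = 347.4681; S(4,1) = 172.8749; S(4,2) = 86.0100; S(4,3) = 42.7923; S(4,4) = 21.2904
Terminal payoffs V(N, i) = max(S_T - K, 0):
  V(4,0) = 261.408051; V(4,1) = 86.814889; V(4,2) = 0.000000; V(4,3) = 0.000000; V(4,4) = 0.000000
Backward induction: V(k, i) = exp(-r*dt) * [p * V(k+1, i) + (1-p) * V(k+1, i+1)]; then take max(V_cont, immediate exercise) for American.
  V(3,0) = exp(-r*dt) * [p*261.408051 + (1-p)*86.814889] = 160.119060; exercise = 159.028761; V(3,0) = max -> 160.119060
  V(3,1) = exp(-r*dt) * [p*86.814889 + (1-p)*0.000000] = 36.996741; exercise = 35.878383; V(3,1) = max -> 36.996741
  V(3,2) = exp(-r*dt) * [p*0.000000 + (1-p)*0.000000] = 0.000000; exercise = 0.000000; V(3,2) = max -> 0.000000
  V(3,3) = exp(-r*dt) * [p*0.000000 + (1-p)*0.000000] = 0.000000; exercise = 0.000000; V(3,3) = max -> 0.000000
  V(2,0) = exp(-r*dt) * [p*160.119060 + (1-p)*36.996741] = 88.997420; exercise = 86.814889; V(2,0) = max -> 88.997420
  V(2,1) = exp(-r*dt) * [p*36.996741 + (1-p)*0.000000] = 15.766407; exercise = 0.000000; V(2,1) = max -> 15.766407
  V(2,2) = exp(-r*dt) * [p*0.000000 + (1-p)*0.000000] = 0.000000; exercise = 0.000000; V(2,2) = max -> 0.000000
  V(1,0) = exp(-r*dt) * [p*88.997420 + (1-p)*15.766407] = 46.774544; exercise = 35.878383; V(1,0) = max -> 46.774544
  V(1,1) = exp(-r*dt) * [p*15.766407 + (1-p)*0.000000] = 6.718959; exercise = 0.000000; V(1,1) = max -> 6.718959
  V(0,0) = exp(-r*dt) * [p*46.774544 + (1-p)*6.718959] = 23.703789; exercise = 0.000000; V(0,0) = max -> 23.703789


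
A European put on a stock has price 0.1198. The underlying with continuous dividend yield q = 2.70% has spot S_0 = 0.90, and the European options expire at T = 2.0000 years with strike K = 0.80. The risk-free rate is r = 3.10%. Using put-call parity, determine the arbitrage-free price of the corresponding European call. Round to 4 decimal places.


Answer: Call price = 0.2206

Derivation:
Put-call parity: C - P = S_0 * exp(-qT) - K * exp(-rT).
S_0 * exp(-qT) = 0.9000 * 0.94743211 = 0.85268890
K * exp(-rT) = 0.8000 * 0.93988289 = 0.75190631
C = P + S*exp(-qT) - K*exp(-rT)
C = 0.1198 + 0.85268890 - 0.75190631 = 0.2206


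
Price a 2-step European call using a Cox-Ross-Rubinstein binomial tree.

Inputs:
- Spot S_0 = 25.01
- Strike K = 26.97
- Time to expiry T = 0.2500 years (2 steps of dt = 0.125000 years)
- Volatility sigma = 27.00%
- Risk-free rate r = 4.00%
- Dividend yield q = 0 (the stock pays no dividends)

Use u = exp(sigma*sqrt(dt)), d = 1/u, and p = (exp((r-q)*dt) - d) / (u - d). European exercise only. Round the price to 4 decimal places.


Answer: Price = V(0,0) = 0.8248

Derivation:
dt = T/N = 0.125000
u = exp(sigma*sqrt(dt)) = 1.100164; d = 1/u = 0.908955
p = (exp((r-q)*dt) - d) / (u - d) = 0.502368
Discount per step: exp(-r*dt) = 0.995012
Stock lattice S(k, i) with i counting down-moves:
  k=0: S(0,0) = 25.0100
  k=1: S(1,0) = 27.5151; S(1,1) = 22.7330
  k=2: S(2,0) = 30.2711; S(2,1) = 25.0100; S(2,2) = 20.6633
Terminal payoffs V(N, i) = max(S_T - K, 0):
  V(2,0) = 3.301134; V(2,1) = 0.000000; V(2,2) = 0.000000
Backward induction: V(k, i) = exp(-r*dt) * [p * V(k+1, i) + (1-p) * V(k+1, i+1)].
  V(1,0) = exp(-r*dt) * [p*3.301134 + (1-p)*0.000000] = 1.650113
  V(1,1) = exp(-r*dt) * [p*0.000000 + (1-p)*0.000000] = 0.000000
  V(0,0) = exp(-r*dt) * [p*1.650113 + (1-p)*0.000000] = 0.824830


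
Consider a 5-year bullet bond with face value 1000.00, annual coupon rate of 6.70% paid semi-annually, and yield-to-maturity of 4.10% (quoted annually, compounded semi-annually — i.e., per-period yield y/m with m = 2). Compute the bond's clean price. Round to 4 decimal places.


Answer: Price = 1116.4687

Derivation:
Coupon per period c = face * coupon_rate / m = 33.500000
Periods per year m = 2; per-period yield y/m = 0.020500
Number of cashflows N = 10
Cashflows (t years, CF_t, discount factor 1/(1+y/m)^(m*t), PV):
  t = 0.5000: CF_t = 33.500000, DF = 0.979912, PV = 32.827046
  t = 1.0000: CF_t = 33.500000, DF = 0.960227, PV = 32.167610
  t = 1.5000: CF_t = 33.500000, DF = 0.940938, PV = 31.521420
  t = 2.0000: CF_t = 33.500000, DF = 0.922036, PV = 30.888212
  t = 2.5000: CF_t = 33.500000, DF = 0.903514, PV = 30.267724
  t = 3.0000: CF_t = 33.500000, DF = 0.885364, PV = 29.659700
  t = 3.5000: CF_t = 33.500000, DF = 0.867579, PV = 29.063890
  t = 4.0000: CF_t = 33.500000, DF = 0.850151, PV = 28.480049
  t = 4.5000: CF_t = 33.500000, DF = 0.833073, PV = 27.907936
  t = 5.0000: CF_t = 1033.500000, DF = 0.816338, PV = 843.685122
Price P = sum_t PV_t = 1116.468709


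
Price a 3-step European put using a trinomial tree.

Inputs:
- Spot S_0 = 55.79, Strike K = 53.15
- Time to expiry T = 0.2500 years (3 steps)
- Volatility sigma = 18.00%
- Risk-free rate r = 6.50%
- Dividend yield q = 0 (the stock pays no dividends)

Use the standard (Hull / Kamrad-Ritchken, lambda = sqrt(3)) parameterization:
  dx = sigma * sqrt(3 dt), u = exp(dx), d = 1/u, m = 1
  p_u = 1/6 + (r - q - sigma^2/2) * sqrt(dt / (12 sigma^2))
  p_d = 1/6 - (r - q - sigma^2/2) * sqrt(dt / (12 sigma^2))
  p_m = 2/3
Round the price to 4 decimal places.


Answer: Price = V(0,0) = 0.7323

Derivation:
dt = T/N = 0.083333; dx = sigma*sqrt(3*dt) = 0.090000
u = exp(dx) = 1.094174; d = 1/u = 0.913931
p_u = 0.189259, p_m = 0.666667, p_d = 0.144074
Discount per step: exp(-r*dt) = 0.994598
Stock lattice S(k, j) with j the centered position index:
  k=0: S(0,+0) = 55.7900
  k=1: S(1,-1) = 50.9882; S(1,+0) = 55.7900; S(1,+1) = 61.0440
  k=2: S(2,-2) = 46.5997; S(2,-1) = 50.9882; S(2,+0) = 55.7900; S(2,+1) = 61.0440; S(2,+2) = 66.7928
  k=3: S(3,-3) = 42.5889; S(3,-2) = 46.5997; S(3,-1) = 50.9882; S(3,+0) = 55.7900; S(3,+1) = 61.0440; S(3,+2) = 66.7928; S(3,+3) = 73.0829
Terminal payoffs V(N, j) = max(K - S_T, 0):
  V(3,-3) = 10.561058; V(3,-2) = 6.550275; V(3,-1) = 2.161779; V(3,+0) = 0.000000; V(3,+1) = 0.000000; V(3,+2) = 0.000000; V(3,+3) = 0.000000
Backward induction: V(k, j) = exp(-r*dt) * [p_u * V(k+1, j+1) + p_m * V(k+1, j) + p_d * V(k+1, j-1)]
  V(2,-2) = exp(-r*dt) * [p_u*2.161779 + p_m*6.550275 + p_d*10.561058] = 6.263542
  V(2,-1) = exp(-r*dt) * [p_u*0.000000 + p_m*2.161779 + p_d*6.550275] = 2.372028
  V(2,+0) = exp(-r*dt) * [p_u*0.000000 + p_m*0.000000 + p_d*2.161779] = 0.309774
  V(2,+1) = exp(-r*dt) * [p_u*0.000000 + p_m*0.000000 + p_d*0.000000] = 0.000000
  V(2,+2) = exp(-r*dt) * [p_u*0.000000 + p_m*0.000000 + p_d*0.000000] = 0.000000
  V(1,-1) = exp(-r*dt) * [p_u*0.309774 + p_m*2.372028 + p_d*6.263542] = 2.528659
  V(1,+0) = exp(-r*dt) * [p_u*0.000000 + p_m*0.309774 + p_d*2.372028] = 0.545302
  V(1,+1) = exp(-r*dt) * [p_u*0.000000 + p_m*0.000000 + p_d*0.309774] = 0.044389
  V(0,+0) = exp(-r*dt) * [p_u*0.044389 + p_m*0.545302 + p_d*2.528659] = 0.732273


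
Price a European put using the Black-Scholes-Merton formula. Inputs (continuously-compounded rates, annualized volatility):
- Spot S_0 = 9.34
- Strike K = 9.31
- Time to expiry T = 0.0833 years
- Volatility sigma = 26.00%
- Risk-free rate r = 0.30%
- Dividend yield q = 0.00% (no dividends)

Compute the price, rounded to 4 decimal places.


Answer: Price = 0.2632

Derivation:
d1 = (ln(S/K) + (r - q + 0.5*sigma^2) * T) / (sigma * sqrt(T)) = 0.08372278
d2 = d1 - sigma * sqrt(T) = 0.00868226
exp(-rT) = 0.99975013; exp(-qT) = 1.00000000
P = K * exp(-rT) * N(-d2) - S_0 * exp(-qT) * N(-d1)
N(-d1) = 0.46663842; N(-d2) = 0.49653632
P = 9.3100 * 0.99975013 * 0.49653632 - 9.3400 * 1.00000000 * 0.46663842 = 0.2632


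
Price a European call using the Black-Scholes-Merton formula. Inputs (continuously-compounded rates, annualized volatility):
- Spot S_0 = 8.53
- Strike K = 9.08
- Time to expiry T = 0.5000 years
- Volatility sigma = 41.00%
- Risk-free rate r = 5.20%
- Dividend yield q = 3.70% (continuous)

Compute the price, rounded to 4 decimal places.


d1 = (ln(S/K) + (r - q + 0.5*sigma^2) * T) / (sigma * sqrt(T)) = -0.04470236
d2 = d1 - sigma * sqrt(T) = -0.33461614
exp(-rT) = 0.97433509; exp(-qT) = 0.98167007
C = S_0 * exp(-qT) * N(d1) - K * exp(-rT) * N(d2)
N(d1) = 0.48217228; N(d2) = 0.36895733
C = 8.5300 * 0.98167007 * 0.48217228 - 9.0800 * 0.97433509 * 0.36895733 = 0.7734

Answer: Price = 0.7734


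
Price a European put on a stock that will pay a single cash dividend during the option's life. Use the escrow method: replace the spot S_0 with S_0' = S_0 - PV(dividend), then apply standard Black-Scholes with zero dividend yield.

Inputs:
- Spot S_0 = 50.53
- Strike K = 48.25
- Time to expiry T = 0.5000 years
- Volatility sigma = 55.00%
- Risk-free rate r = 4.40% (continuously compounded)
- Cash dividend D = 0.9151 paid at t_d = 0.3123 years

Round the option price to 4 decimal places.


PV(D) = D * exp(-r * t_d) = 0.9151 * 0.98635278 = 0.90261143
S_0' = S_0 - PV(D) = 50.5300 - 0.90261143 = 49.62738857
d1 = (ln(S_0'/K) + (r + sigma^2/2)*T) / (sigma*sqrt(T)) = 0.32339732
d2 = d1 - sigma*sqrt(T) = -0.06551141
exp(-rT) = 0.97824024
N(-d1) = 0.37319718; N(-d2) = 0.52611659
P = K * exp(-rT) * N(-d2) - S_0' * N(-d1) = 48.2500 * 0.97824024 * 0.52611659 - 49.62738857 * 0.37319718 = 6.3119

Answer: Price = 6.3119


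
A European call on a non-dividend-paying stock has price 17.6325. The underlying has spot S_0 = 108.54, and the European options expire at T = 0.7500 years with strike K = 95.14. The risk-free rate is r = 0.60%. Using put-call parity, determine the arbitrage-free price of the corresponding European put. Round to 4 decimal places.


Answer: Put price = 3.8053

Derivation:
Put-call parity: C - P = S_0 * exp(-qT) - K * exp(-rT).
S_0 * exp(-qT) = 108.5400 * 1.00000000 = 108.54000000
K * exp(-rT) = 95.1400 * 0.99551011 = 94.71283185
P = C - S*exp(-qT) + K*exp(-rT)
P = 17.6325 - 108.54000000 + 94.71283185 = 3.8053


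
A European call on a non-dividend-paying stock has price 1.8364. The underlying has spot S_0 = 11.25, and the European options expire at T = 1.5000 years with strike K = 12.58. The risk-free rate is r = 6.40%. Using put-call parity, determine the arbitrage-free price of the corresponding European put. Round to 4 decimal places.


Put-call parity: C - P = S_0 * exp(-qT) - K * exp(-rT).
S_0 * exp(-qT) = 11.2500 * 1.00000000 = 11.25000000
K * exp(-rT) = 12.5800 * 0.90846402 = 11.42847732
P = C - S*exp(-qT) + K*exp(-rT)
P = 1.8364 - 11.25000000 + 11.42847732 = 2.0149

Answer: Put price = 2.0149


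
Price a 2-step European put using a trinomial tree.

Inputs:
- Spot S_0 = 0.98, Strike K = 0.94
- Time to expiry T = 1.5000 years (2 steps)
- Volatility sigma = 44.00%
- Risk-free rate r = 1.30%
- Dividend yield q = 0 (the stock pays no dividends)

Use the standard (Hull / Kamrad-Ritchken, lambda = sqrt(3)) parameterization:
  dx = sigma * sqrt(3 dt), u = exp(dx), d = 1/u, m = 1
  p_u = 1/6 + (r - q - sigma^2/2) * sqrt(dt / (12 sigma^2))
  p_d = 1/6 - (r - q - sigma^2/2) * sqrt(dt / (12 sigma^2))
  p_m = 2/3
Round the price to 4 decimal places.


Answer: Price = V(0,0) = 0.1520

Derivation:
dt = T/N = 0.750000; dx = sigma*sqrt(3*dt) = 0.660000
u = exp(dx) = 1.934792; d = 1/u = 0.516851
p_u = 0.119053, p_m = 0.666667, p_d = 0.214280
Discount per step: exp(-r*dt) = 0.990297
Stock lattice S(k, j) with j the centered position index:
  k=0: S(0,+0) = 0.9800
  k=1: S(1,-1) = 0.5065; S(1,+0) = 0.9800; S(1,+1) = 1.8961
  k=2: S(2,-2) = 0.2618; S(2,-1) = 0.5065; S(2,+0) = 0.9800; S(2,+1) = 1.8961; S(2,+2) = 3.6686
Terminal payoffs V(N, j) = max(K - S_T, 0):
  V(2,-2) = 0.678207; V(2,-1) = 0.433486; V(2,+0) = 0.000000; V(2,+1) = 0.000000; V(2,+2) = 0.000000
Backward induction: V(k, j) = exp(-r*dt) * [p_u * V(k+1, j+1) + p_m * V(k+1, j) + p_d * V(k+1, j-1)]
  V(1,-1) = exp(-r*dt) * [p_u*0.000000 + p_m*0.433486 + p_d*0.678207] = 0.430103
  V(1,+0) = exp(-r*dt) * [p_u*0.000000 + p_m*0.000000 + p_d*0.433486] = 0.091986
  V(1,+1) = exp(-r*dt) * [p_u*0.000000 + p_m*0.000000 + p_d*0.000000] = 0.000000
  V(0,+0) = exp(-r*dt) * [p_u*0.000000 + p_m*0.091986 + p_d*0.430103] = 0.151997


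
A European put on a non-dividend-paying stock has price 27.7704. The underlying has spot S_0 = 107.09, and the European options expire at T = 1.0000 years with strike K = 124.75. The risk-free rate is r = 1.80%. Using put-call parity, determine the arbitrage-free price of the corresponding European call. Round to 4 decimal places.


Put-call parity: C - P = S_0 * exp(-qT) - K * exp(-rT).
S_0 * exp(-qT) = 107.0900 * 1.00000000 = 107.09000000
K * exp(-rT) = 124.7500 * 0.98216103 = 122.52458879
C = P + S*exp(-qT) - K*exp(-rT)
C = 27.7704 + 107.09000000 - 122.52458879 = 12.3358

Answer: Call price = 12.3358


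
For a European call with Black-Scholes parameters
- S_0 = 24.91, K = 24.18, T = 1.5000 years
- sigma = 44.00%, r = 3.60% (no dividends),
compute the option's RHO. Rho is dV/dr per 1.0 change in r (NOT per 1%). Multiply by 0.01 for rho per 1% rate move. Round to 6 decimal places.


Answer: Rho = 15.621645

Derivation:
d1 = 0.4248444818; d2 = -0.1140432616
phi(d1) = 0.3645159572; exp(-qT) = 1.0000000000; exp(-rT) = 0.9474321065
N(d2) = 0.4546017497
Rho = K*T*exp(-rT)*N(d2) = 24.1800 * 1.5000 * 0.9474321065 * 0.4546017497 = 15.621645


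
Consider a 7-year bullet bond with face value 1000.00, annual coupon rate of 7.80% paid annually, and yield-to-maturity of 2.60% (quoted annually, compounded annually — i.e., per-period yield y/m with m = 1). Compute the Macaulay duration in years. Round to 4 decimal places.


Answer: Macaulay duration = 5.8481 years

Derivation:
Coupon per period c = face * coupon_rate / m = 78.000000
Periods per year m = 1; per-period yield y/m = 0.026000
Number of cashflows N = 7
Cashflows (t years, CF_t, discount factor 1/(1+y/m)^(m*t), PV):
  t = 1.0000: CF_t = 78.000000, DF = 0.974659, PV = 76.023392
  t = 2.0000: CF_t = 78.000000, DF = 0.949960, PV = 74.096873
  t = 3.0000: CF_t = 78.000000, DF = 0.925887, PV = 72.219175
  t = 4.0000: CF_t = 78.000000, DF = 0.902424, PV = 70.389059
  t = 5.0000: CF_t = 78.000000, DF = 0.879555, PV = 68.605321
  t = 6.0000: CF_t = 78.000000, DF = 0.857266, PV = 66.866784
  t = 7.0000: CF_t = 1078.000000, DF = 0.835542, PV = 900.714668
Price P = sum_t PV_t = 1328.915272
Macaulay numerator sum_t t * PV_t:
  t * PV_t at t = 1.0000: 76.023392
  t * PV_t at t = 2.0000: 148.193746
  t * PV_t at t = 3.0000: 216.657524
  t * PV_t at t = 4.0000: 281.556236
  t * PV_t at t = 5.0000: 343.026603
  t * PV_t at t = 6.0000: 401.200706
  t * PV_t at t = 7.0000: 6305.002679
Macaulay duration D = (sum_t t * PV_t) / P = 7771.660886 / 1328.915272 = 5.848124


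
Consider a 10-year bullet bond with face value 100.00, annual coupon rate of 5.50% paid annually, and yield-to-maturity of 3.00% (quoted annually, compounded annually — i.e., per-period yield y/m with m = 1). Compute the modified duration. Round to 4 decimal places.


Answer: Modified duration = 7.9279

Derivation:
Coupon per period c = face * coupon_rate / m = 5.500000
Periods per year m = 1; per-period yield y/m = 0.030000
Number of cashflows N = 10
Cashflows (t years, CF_t, discount factor 1/(1+y/m)^(m*t), PV):
  t = 1.0000: CF_t = 5.500000, DF = 0.970874, PV = 5.339806
  t = 2.0000: CF_t = 5.500000, DF = 0.942596, PV = 5.184278
  t = 3.0000: CF_t = 5.500000, DF = 0.915142, PV = 5.033279
  t = 4.0000: CF_t = 5.500000, DF = 0.888487, PV = 4.886679
  t = 5.0000: CF_t = 5.500000, DF = 0.862609, PV = 4.744348
  t = 6.0000: CF_t = 5.500000, DF = 0.837484, PV = 4.606163
  t = 7.0000: CF_t = 5.500000, DF = 0.813092, PV = 4.472003
  t = 8.0000: CF_t = 5.500000, DF = 0.789409, PV = 4.341751
  t = 9.0000: CF_t = 5.500000, DF = 0.766417, PV = 4.215292
  t = 10.0000: CF_t = 105.500000, DF = 0.744094, PV = 78.501908
Price P = sum_t PV_t = 121.325507
First compute Macaulay numerator sum_t t * PV_t:
  t * PV_t at t = 1.0000: 5.339806
  t * PV_t at t = 2.0000: 10.368555
  t * PV_t at t = 3.0000: 15.099837
  t * PV_t at t = 4.0000: 19.546715
  t * PV_t at t = 5.0000: 23.721742
  t * PV_t at t = 6.0000: 27.636980
  t * PV_t at t = 7.0000: 31.304023
  t * PV_t at t = 8.0000: 34.734006
  t * PV_t at t = 9.0000: 37.937628
  t * PV_t at t = 10.0000: 785.019080
Macaulay duration D = 990.708373 / 121.325507 = 8.165706
Modified duration = D / (1 + y/m) = 8.165706 / (1 + 0.030000) = 7.927870


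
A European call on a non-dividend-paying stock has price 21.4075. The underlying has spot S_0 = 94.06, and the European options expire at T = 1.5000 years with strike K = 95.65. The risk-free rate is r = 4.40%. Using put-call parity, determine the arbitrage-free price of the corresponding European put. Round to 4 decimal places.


Answer: Put price = 16.8884

Derivation:
Put-call parity: C - P = S_0 * exp(-qT) - K * exp(-rT).
S_0 * exp(-qT) = 94.0600 * 1.00000000 = 94.06000000
K * exp(-rT) = 95.6500 * 0.93613086 = 89.54091717
P = C - S*exp(-qT) + K*exp(-rT)
P = 21.4075 - 94.06000000 + 89.54091717 = 16.8884


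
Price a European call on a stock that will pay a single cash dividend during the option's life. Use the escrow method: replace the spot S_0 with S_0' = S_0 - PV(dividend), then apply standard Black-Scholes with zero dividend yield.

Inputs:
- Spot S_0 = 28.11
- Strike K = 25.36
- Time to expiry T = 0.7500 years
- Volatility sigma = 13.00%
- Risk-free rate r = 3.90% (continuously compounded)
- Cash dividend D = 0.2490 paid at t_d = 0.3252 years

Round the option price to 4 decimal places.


PV(D) = D * exp(-r * t_d) = 0.2490 * 0.98739729 = 0.24586192
S_0' = S_0 - PV(D) = 28.1100 - 0.24586192 = 27.86413808
d1 = (ln(S_0'/K) + (r + sigma^2/2)*T) / (sigma*sqrt(T)) = 1.15252312
d2 = d1 - sigma*sqrt(T) = 1.03993982
exp(-rT) = 0.97117364
N(d1) = 0.87544691; N(d2) = 0.85081607
C = S_0' * N(d1) - K * exp(-rT) * N(d2) = 27.86413808 * 0.87544691 - 25.3600 * 0.97117364 * 0.85081607 = 3.4389

Answer: Price = 3.4389


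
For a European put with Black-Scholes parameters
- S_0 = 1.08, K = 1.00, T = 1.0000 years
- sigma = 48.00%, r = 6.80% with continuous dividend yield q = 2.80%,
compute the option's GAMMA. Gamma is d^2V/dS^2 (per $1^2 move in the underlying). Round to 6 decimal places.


Answer: Gamma = 0.665712

Derivation:
d1 = 0.4836688357; d2 = 0.0036688357
phi(d1) = 0.3549045835; exp(-qT) = 0.9723883668; exp(-rT) = 0.9342604736
Gamma = exp(-qT) * phi(d1) / (S * sigma * sqrt(T)) = 0.9723883668 * 0.3549045835 / (1.0800 * 0.4800 * 1.0000000000) = 0.665712


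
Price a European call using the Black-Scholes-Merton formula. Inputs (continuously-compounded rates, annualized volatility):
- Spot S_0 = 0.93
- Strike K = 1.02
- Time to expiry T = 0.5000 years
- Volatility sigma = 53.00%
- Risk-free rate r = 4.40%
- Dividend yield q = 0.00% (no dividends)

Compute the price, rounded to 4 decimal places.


Answer: Price = 0.1119

Derivation:
d1 = (ln(S/K) + (r - q + 0.5*sigma^2) * T) / (sigma * sqrt(T)) = -0.00039577
d2 = d1 - sigma * sqrt(T) = -0.37516236
exp(-rT) = 0.97824024; exp(-qT) = 1.00000000
C = S_0 * exp(-qT) * N(d1) - K * exp(-rT) * N(d2)
N(d1) = 0.49984211; N(d2) = 0.35376986
C = 0.9300 * 1.00000000 * 0.49984211 - 1.0200 * 0.97824024 * 0.35376986 = 0.1119


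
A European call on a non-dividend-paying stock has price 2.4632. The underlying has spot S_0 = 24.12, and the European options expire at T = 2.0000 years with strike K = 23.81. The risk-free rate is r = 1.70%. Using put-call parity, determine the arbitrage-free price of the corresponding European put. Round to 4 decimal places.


Put-call parity: C - P = S_0 * exp(-qT) - K * exp(-rT).
S_0 * exp(-qT) = 24.1200 * 1.00000000 = 24.12000000
K * exp(-rT) = 23.8100 * 0.96657150 = 23.01406753
P = C - S*exp(-qT) + K*exp(-rT)
P = 2.4632 - 24.12000000 + 23.01406753 = 1.3573

Answer: Put price = 1.3573


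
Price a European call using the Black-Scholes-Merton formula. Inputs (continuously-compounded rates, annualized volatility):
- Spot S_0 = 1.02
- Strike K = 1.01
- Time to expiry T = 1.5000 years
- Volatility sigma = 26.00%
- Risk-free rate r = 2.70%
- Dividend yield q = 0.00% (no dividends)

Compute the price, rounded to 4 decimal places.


Answer: Price = 0.1525

Derivation:
d1 = (ln(S/K) + (r - q + 0.5*sigma^2) * T) / (sigma * sqrt(T)) = 0.31734175
d2 = d1 - sigma * sqrt(T) = -0.00109192
exp(-rT) = 0.96030916; exp(-qT) = 1.00000000
C = S_0 * exp(-qT) * N(d1) - K * exp(-rT) * N(d2)
N(d1) = 0.62450785; N(d2) = 0.49956439
C = 1.0200 * 1.00000000 * 0.62450785 - 1.0100 * 0.96030916 * 0.49956439 = 0.1525


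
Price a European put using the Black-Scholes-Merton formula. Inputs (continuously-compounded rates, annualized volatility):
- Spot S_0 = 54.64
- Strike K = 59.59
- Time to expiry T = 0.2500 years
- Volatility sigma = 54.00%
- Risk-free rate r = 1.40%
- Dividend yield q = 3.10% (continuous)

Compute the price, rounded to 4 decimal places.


d1 = (ln(S/K) + (r - q + 0.5*sigma^2) * T) / (sigma * sqrt(T)) = -0.20193170
d2 = d1 - sigma * sqrt(T) = -0.47193170
exp(-rT) = 0.99650612; exp(-qT) = 0.99227995
P = K * exp(-rT) * N(-d2) - S_0 * exp(-qT) * N(-d1)
N(-d1) = 0.58001494; N(-d2) = 0.68151223
P = 59.5900 * 0.99650612 * 0.68151223 - 54.6400 * 0.99227995 * 0.58001494 = 9.0221

Answer: Price = 9.0221


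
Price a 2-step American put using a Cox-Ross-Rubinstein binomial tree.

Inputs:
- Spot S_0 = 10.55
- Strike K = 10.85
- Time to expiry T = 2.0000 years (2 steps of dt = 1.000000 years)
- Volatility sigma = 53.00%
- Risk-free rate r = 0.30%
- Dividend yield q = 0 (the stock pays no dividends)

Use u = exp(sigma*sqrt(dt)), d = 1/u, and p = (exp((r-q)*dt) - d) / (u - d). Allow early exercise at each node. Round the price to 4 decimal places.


dt = T/N = 1.000000
u = exp(sigma*sqrt(dt)) = 1.698932; d = 1/u = 0.588605
p = (exp((r-q)*dt) - d) / (u - d) = 0.373223
Discount per step: exp(-r*dt) = 0.997004
Stock lattice S(k, i) with i counting down-moves:
  k=0: S(0,0) = 10.5500
  k=1: S(1,0) = 17.9237; S(1,1) = 6.2098
  k=2: S(2,0) = 30.4512; S(2,1) = 10.5500; S(2,2) = 3.6551
Terminal payoffs V(N, i) = max(K - S_T, 0):
  V(2,0) = 0.000000; V(2,1) = 0.300000; V(2,2) = 7.194891
Backward induction: V(k, i) = exp(-r*dt) * [p * V(k+1, i) + (1-p) * V(k+1, i+1)]; then take max(V_cont, immediate exercise) for American.
  V(1,0) = exp(-r*dt) * [p*0.000000 + (1-p)*0.300000] = 0.187470; exercise = 0.000000; V(1,0) = max -> 0.187470
  V(1,1) = exp(-r*dt) * [p*0.300000 + (1-p)*7.194891] = 4.607716; exercise = 4.640218; V(1,1) = max -> 4.640218
  V(0,0) = exp(-r*dt) * [p*0.187470 + (1-p)*4.640218] = 2.969429; exercise = 0.300000; V(0,0) = max -> 2.969429

Answer: Price = V(0,0) = 2.9694


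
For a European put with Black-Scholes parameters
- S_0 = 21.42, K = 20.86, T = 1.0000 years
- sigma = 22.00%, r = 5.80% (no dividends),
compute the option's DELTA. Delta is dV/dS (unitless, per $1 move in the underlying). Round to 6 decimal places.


Answer: Delta = -0.310634

Derivation:
d1 = 0.4940527975; d2 = 0.2740527975
phi(d1) = 0.3531075421; exp(-qT) = 1.0000000000; exp(-rT) = 0.9436499474
N(-d1) = 0.3106344463
Delta = -exp(-qT) * N(-d1) = -1.0000000000 * 0.3106344463 = -0.310634
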